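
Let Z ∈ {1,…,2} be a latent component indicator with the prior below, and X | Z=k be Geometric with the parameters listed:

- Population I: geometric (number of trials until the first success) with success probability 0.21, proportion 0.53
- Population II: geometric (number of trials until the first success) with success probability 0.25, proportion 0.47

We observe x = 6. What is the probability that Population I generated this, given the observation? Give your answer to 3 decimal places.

0.551

By Bayes' theorem, P(k | x) = π_k f_k(x) / Σ_j π_j f_j(x).
Evaluate each component's likelihood at the observed value:
  p_I = 0.0646182
  p_II = 0.0593262
Unnormalised posteriors:
  π_I·p_I = 0.53 × 0.0646182 = 0.0342476
  π_II·p_II = 0.47 × 0.0593262 = 0.0278833
Marginal: 0.0342476 + 0.0278833 = 0.0621309
P(Population I | x) = 0.0342476 / 0.0621309 ≈ 0.551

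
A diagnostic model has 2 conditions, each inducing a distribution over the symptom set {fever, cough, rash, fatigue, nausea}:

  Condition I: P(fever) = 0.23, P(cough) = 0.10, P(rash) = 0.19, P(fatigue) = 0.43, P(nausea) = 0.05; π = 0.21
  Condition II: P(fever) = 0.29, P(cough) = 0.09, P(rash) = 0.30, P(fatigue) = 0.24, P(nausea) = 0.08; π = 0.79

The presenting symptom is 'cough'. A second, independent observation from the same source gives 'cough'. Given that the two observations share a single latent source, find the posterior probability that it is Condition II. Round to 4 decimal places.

0.7529

By Bayes' theorem, P(k | x) = π_k f_k(x) / Σ_j π_j f_j(x).
Since both observations come from the same component, the likelihood for component k is f_k(x₁)·f_k(x₂).
  L_I = [0.1] × [0.1] = 0.01
  L_II = [0.09] × [0.09] = 0.0081
Prior × likelihood for each component:
  π_I·L_I = 0.21 × 0.01 = 0.0021
  π_II·L_II = 0.79 × 0.0081 = 0.006399
Marginal: 0.0021 + 0.006399 = 0.008499
P(Condition II | x) = 0.006399 / 0.008499 ≈ 0.7529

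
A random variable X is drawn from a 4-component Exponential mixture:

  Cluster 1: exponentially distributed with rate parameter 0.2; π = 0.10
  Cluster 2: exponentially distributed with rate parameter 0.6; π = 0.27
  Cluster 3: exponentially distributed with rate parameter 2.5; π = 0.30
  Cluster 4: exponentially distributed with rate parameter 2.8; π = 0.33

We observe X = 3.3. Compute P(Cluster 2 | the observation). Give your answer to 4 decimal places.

The responsibility of component k is π_k f_k(x) divided by Σ_j π_j f_j(x).
Component likelihoods at x = 3.3:
  p_1 = 0.10337
  p_2 = 0.0828415
  p_3 = 0.000653146
  p_4 = 0.000271817
Multiply by the mixture weights:
  π_1·p_1 = 0.10 × 0.10337 = 0.010337
  π_2·p_2 = 0.27 × 0.0828415 = 0.0223672
  π_3·p_3 = 0.30 × 0.000653146 = 0.000195944
  π_4·p_4 = 0.33 × 0.000271817 = 8.96997e-05
Evidence: 0.010337 + 0.0223672 + 0.000195944 + 8.96997e-05 = 0.0329899
P(Cluster 2 | data) ≈ 0.6780

0.6780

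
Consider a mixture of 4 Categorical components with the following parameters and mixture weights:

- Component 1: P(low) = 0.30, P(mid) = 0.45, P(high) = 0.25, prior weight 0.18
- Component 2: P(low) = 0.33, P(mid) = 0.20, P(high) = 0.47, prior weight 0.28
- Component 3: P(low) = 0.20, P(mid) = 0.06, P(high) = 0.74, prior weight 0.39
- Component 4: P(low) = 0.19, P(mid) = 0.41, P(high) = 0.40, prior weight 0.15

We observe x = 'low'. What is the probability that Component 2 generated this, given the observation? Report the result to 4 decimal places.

0.3654

The responsibility of component k is w_k f_k(x) divided by Σ_j w_j f_j(x).
Categorical probabilities:
  f_1 = 0.3
  f_2 = 0.33
  f_3 = 0.2
  f_4 = 0.19
Unnormalised posteriors:
  w_1·f_1 = 0.18 × 0.3 = 0.054
  w_2·f_2 = 0.28 × 0.33 = 0.0924
  w_3·f_3 = 0.39 × 0.2 = 0.078
  w_4·f_4 = 0.15 × 0.19 = 0.0285
Marginal: 0.054 + 0.0924 + 0.078 + 0.0285 = 0.2529
Responsibility of Component 2: 0.0924 / 0.2529 ≈ 0.3654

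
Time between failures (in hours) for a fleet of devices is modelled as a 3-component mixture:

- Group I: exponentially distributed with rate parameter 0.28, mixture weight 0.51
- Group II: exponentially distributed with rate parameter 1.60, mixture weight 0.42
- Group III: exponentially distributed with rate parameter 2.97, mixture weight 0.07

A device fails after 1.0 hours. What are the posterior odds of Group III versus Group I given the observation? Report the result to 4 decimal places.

The posterior odds equal the prior odds times the likelihood ratio: (π_i/π_j)·(f_i(x)/f_j(x)).
Evaluate each component's likelihood at the observed value:
  p_I = 0.211619
  p_II = 0.323034
  p_III = 0.152371
0.010666 / 0.107926 ≈ 0.0988

0.0988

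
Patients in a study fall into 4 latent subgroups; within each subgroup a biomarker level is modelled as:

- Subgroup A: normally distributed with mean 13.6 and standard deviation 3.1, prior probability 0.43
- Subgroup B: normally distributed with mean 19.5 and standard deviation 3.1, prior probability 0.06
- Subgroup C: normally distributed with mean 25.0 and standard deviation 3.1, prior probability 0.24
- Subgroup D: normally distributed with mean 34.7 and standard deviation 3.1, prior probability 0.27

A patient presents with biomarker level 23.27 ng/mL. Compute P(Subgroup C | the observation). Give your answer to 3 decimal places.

0.864

Posterior ∝ prior × likelihood, so P(k | x) ∝ π_k f_k(x); normalise over all components.
Component likelihoods at x = 23.27 ng/mL:
  f_A = (1/(3.1·√(2π)))·exp(−(23.27−13.6)²/(2·3.1²)) = 0.128691·exp(-4.86519) = 0.000992257
  f_B = (1/(3.1·√(2π)))·exp(−(23.27−19.5)²/(2·3.1²)) = 0.128691·exp(-0.73948) = 0.0614319
  f_C = (1/(3.1·√(2π)))·exp(−(23.27−25.0)²/(2·3.1²)) = 0.128691·exp(-0.15572) = 0.110134
  f_D = (1/(3.1·√(2π)))·exp(−(23.27−34.7)²/(2·3.1²)) = 0.128691·exp(-6.79734) = 0.000143714
Multiply by the mixture weights:
  π_A·f_A = 0.43 × 0.000992257 = 0.000426671
  π_B·f_B = 0.06 × 0.0614319 = 0.00368592
  π_C·f_C = 0.24 × 0.110134 = 0.0264321
  π_D·f_D = 0.27 × 0.000143714 = 3.88029e-05
Evidence: 0.000426671 + 0.00368592 + 0.0264321 + 3.88029e-05 = 0.0305835
P(Subgroup C | 23.27 ng/mL) = 0.0264321 / 0.0305835 ≈ 0.864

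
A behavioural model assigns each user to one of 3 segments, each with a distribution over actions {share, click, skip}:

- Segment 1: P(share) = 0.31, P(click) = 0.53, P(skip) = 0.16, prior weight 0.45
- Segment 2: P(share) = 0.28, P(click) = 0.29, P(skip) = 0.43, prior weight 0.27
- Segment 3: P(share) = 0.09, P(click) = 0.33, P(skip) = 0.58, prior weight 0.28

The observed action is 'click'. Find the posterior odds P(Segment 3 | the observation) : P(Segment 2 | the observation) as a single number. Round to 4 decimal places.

Posterior odds = (P(Z=i) f_i(x)) / (P(Z=j) f_j(x)); the normalising sum cancels.
Component likelihoods at x = 'click':
  p_1 = 0.53
  p_2 = 0.29
  p_3 = 0.33
0.0924 / 0.0783 ≈ 1.1801

1.1801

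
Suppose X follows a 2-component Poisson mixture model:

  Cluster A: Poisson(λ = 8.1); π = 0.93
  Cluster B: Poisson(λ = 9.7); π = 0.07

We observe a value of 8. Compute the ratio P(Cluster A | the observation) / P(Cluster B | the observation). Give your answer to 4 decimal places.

Since P(k|x) ∝ π_k f_k(x), the posterior odds are π_i f_i(x) / (π_j f_j(x)).
Evaluate each component's likelihood at the observed value:
  f_A = e^(−8.1)·8.1^8/8! = 0.1395
  f_B = e^(−9.7)·9.7^8/8! = 0.119123
Odds = (0.93/0.07) × (0.1395/0.119123) = 13.2857 × 1.17106 ≈ 15.5583

15.5583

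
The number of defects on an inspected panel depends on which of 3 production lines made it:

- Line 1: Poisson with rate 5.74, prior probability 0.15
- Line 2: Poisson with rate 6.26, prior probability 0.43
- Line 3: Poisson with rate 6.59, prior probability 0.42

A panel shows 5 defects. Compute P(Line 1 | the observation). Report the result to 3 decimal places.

0.166

The responsibility of component k is π_k f_k(x) divided by Σ_j π_j f_j(x).
Component likelihoods at x = 5 defects:
  L_1 = e^(−5.74)·5.74^5/5! = 0.166928
  L_2 = e^(−6.26)·6.26^5/5! = 0.153111
  L_3 = e^(−6.59)·6.59^5/5! = 0.142313
Weight by the priors:
  π_1·L_1 = 0.15 × 0.166928 = 0.0250391
  π_2·L_2 = 0.43 × 0.153111 = 0.0658378
  π_3·L_3 = 0.42 × 0.142313 = 0.0597715
Sum: 0.0250391 + 0.0658378 + 0.0597715 = 0.150648
P(Line 1 | data) ≈ 0.166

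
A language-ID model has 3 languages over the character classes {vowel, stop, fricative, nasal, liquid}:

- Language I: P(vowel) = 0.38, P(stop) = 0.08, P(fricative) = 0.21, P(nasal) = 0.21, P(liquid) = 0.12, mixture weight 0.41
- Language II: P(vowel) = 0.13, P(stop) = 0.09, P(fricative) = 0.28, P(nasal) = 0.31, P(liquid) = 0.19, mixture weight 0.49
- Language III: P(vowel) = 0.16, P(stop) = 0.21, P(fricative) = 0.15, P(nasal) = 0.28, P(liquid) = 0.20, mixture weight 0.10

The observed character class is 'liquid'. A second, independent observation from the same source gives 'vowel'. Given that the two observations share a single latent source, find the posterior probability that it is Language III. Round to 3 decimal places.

The responsibility of component k is π_k f_k(x) divided by Σ_j π_j f_j(x).
Since both observations come from the same component, the likelihood for component k is f_k(x₁)·f_k(x₂).
  L_I = [0.12] × [0.38] = 0.0456
  L_II = [0.19] × [0.13] = 0.0247
  L_III = [0.2] × [0.16] = 0.032
Weight by the priors:
  π_I·L_I = 0.41 × 0.0456 = 0.018696
  π_II·L_II = 0.49 × 0.0247 = 0.012103
  π_III·L_III = 0.10 × 0.032 = 0.0032
Marginal: 0.018696 + 0.012103 + 0.0032 = 0.033999
P(Language III | x₁, x₂) ≈ 0.094

0.094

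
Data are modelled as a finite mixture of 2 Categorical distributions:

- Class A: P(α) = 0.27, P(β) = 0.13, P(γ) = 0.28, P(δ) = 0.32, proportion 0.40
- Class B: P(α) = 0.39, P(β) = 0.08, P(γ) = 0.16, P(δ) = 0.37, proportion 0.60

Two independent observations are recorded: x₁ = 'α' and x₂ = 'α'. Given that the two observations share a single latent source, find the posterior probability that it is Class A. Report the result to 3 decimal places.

0.242

The responsibility of component k is π_k f_k(x) divided by Σ_j π_j f_j(x).
Since both observations come from the same component, the likelihood for component k is f_k(x₁)·f_k(x₂).
  L_A = [P(α | comp) = 0.27] × [0.27] = 0.0729
  L_B = [P(α | comp) = 0.39] × [0.39] = 0.1521
Multiply by the mixture weights:
  π_A·L_A = 0.40 × 0.0729 = 0.02916
  π_B·L_B = 0.60 × 0.1521 = 0.09126
Marginal: 0.02916 + 0.09126 = 0.12042
P(Class A | x₁,x₂) ≈ 0.242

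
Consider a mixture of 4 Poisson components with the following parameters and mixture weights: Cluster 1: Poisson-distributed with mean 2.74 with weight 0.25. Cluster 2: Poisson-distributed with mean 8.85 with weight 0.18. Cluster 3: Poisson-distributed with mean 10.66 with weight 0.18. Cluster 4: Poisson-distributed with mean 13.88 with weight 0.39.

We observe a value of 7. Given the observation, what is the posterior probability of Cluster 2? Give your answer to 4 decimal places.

The responsibility of component k is w_k f_k(x) divided by Σ_j w_j f_j(x).
Evaluate each component's likelihood at the observed value:
  f_1 = e^(−2.74)·2.74^7/7! = 0.0148544
  f_2 = e^(−8.85)·8.85^7/7! = 0.120967
  f_3 = e^(−10.66)·10.66^7/7! = 0.0728267
  f_4 = e^(−13.88)·13.88^7/7! = 0.0184624
Multiply by the mixture weights:
  w_1·f_1 = 0.25 × 0.0148544 = 0.00371361
  w_2·f_2 = 0.18 × 0.120967 = 0.021774
  w_3·f_3 = 0.18 × 0.0728267 = 0.0131088
  w_4·f_4 = 0.39 × 0.0184624 = 0.00720034
Evidence: 0.00371361 + 0.021774 + 0.0131088 + 0.00720034 = 0.0457968
P(Cluster 2 | data) = 0.021774 / 0.0457968 ≈ 0.4754

0.4754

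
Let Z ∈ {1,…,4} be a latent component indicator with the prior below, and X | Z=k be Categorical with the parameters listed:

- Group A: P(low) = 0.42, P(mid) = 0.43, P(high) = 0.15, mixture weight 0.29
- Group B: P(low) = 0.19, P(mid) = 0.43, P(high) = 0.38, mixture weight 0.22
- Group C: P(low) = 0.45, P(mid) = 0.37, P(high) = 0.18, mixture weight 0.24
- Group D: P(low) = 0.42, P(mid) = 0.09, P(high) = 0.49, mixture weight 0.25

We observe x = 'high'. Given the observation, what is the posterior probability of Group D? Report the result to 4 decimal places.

0.4184

Apply Bayes' rule: the posterior for each component is proportional to its prior times its likelihood at x.
Component likelihoods at x = 'high':
  f_A = 0.15
  f_B = 0.38
  f_C = 0.18
  f_D = 0.49
Multiply by the mixture weights:
  P(Z=A)·f_A = 0.29 × 0.15 = 0.0435
  P(Z=B)·f_B = 0.22 × 0.38 = 0.0836
  P(Z=C)·f_C = 0.24 × 0.18 = 0.0432
  P(Z=D)·f_D = 0.25 × 0.49 = 0.1225
Sum: 0.0435 + 0.0836 + 0.0432 + 0.1225 = 0.2928
So the posterior for Group D is 0.1225 / 0.2928 ≈ 0.4184.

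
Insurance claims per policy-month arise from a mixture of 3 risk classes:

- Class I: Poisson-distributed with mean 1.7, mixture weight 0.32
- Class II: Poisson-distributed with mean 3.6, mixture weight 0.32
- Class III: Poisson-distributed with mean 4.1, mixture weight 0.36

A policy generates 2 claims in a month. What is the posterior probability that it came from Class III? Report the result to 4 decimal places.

0.2622

Posterior ∝ prior × likelihood, so P(k | x) ∝ w_k f_k(x); normalise over all components.
Evaluate each component's likelihood at the observed value:
  p_I = e^(−1.7)·1.7^2/2! = 0.263978
  p_II = e^(−3.6)·3.6^2/2! = 0.177058
  p_III = e^(−4.1)·4.1^2/2! = 0.139293
Prior × likelihood for each component:
  w_I·p_I = 0.32 × 0.263978 = 0.0844729
  w_II·p_II = 0.32 × 0.177058 = 0.0566585
  w_III·p_III = 0.36 × 0.139293 = 0.0501456
Normaliser: 0.0844729 + 0.0566585 + 0.0501456 = 0.191277
So the posterior for Class III is 0.0501456 / 0.191277 ≈ 0.2622.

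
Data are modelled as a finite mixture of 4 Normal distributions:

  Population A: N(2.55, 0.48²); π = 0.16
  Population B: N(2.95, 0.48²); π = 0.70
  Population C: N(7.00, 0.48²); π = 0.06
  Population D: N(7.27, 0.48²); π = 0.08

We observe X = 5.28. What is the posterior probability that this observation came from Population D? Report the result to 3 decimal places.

Posterior ∝ prior × likelihood, so P(k | x) ∝ π_k f_k(x); normalise over all components.
Normal densities:
  L_A = 7.86076e-08
  L_B = 6.35393e-06
  L_C = 0.00135344
  L_D = 0.000153942
Weight by the priors:
  π_A·L_A = 0.16 × 7.86076e-08 = 1.25772e-08
  π_B·L_B = 0.70 × 6.35393e-06 = 4.44775e-06
  π_C·L_C = 0.06 × 0.00135344 = 8.12062e-05
  π_D·L_D = 0.08 × 0.000153942 = 1.23153e-05
Sum: 1.25772e-08 + 4.44775e-06 + 8.12062e-05 + 1.23153e-05 = 9.79819e-05
So the posterior for Population D is 1.23153e-05 / 9.79819e-05 ≈ 0.126.

0.126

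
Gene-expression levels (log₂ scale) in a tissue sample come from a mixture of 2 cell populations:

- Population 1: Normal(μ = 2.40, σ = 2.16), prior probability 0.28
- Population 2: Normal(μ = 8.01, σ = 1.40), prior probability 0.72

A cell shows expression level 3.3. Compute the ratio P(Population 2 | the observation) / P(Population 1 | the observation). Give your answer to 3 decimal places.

Since P(k|x) ∝ P(Z=k) f_k(x), the posterior odds are P(Z=i) f_i(x) / (P(Z=j) f_j(x)).
Normal densities:
  L_1 = 0.169339
  L_2 = 0.000993159
0.000715074 / 0.0474149 ≈ 0.015

0.015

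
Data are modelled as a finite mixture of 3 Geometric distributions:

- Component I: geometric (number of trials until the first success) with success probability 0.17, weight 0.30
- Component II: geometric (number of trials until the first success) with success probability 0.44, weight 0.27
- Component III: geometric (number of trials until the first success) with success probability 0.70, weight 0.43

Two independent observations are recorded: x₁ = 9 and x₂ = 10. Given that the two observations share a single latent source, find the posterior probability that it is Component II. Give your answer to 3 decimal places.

0.007

Apply Bayes' rule: the posterior for each component is proportional to its prior times its likelihood at x.
Since both observations come from the same component, the likelihood for component k is f_k(x₁)·f_k(x₂).
  f_I = [0.038289] × [0.0317798] = 0.00121682
  f_II = [0.00425556] × [0.00238311] = 1.01415e-05
  f_III = [4.5927e-05] × [1.37781e-05] = 6.32787e-10
Prior × likelihood for each component:
  w_I·f_I = 0.30 × 0.00121682 = 0.000365045
  w_II·f_II = 0.27 × 1.01415e-05 = 2.7382e-06
  w_III·f_III = 0.43 × 6.32787e-10 = 2.72098e-10
Evidence: 0.000365045 + 2.7382e-06 + 2.72098e-10 = 0.000367784
Responsibility of Component II: 2.7382e-06 / 0.000367784 ≈ 0.007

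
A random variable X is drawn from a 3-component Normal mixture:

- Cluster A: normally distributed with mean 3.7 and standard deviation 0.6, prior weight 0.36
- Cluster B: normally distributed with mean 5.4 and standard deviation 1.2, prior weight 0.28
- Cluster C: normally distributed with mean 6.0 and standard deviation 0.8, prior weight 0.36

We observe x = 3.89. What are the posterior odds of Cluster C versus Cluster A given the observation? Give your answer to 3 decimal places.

0.024

Since P(k|x) ∝ π_k f_k(x), the posterior odds are π_i f_i(x) / (π_j f_j(x)).
Normal densities:
  p_A = (1/(0.6·√(2π)))·exp(−(3.89−3.7)²/(2·0.6²)) = 0.664904·exp(-0.05014) = 0.632388
  p_B = (1/(1.2·√(2π)))·exp(−(3.89−5.4)²/(2·1.2²)) = 0.332452·exp(-0.79170) = 0.150625
  p_C = (1/(0.8·√(2π)))·exp(−(3.89−6.0)²/(2·0.8²)) = 0.498678·exp(-3.47820) = 0.0153906
Odds = (0.36/0.36) × (0.0153906/0.632388) = 1 × 0.0243373 ≈ 0.024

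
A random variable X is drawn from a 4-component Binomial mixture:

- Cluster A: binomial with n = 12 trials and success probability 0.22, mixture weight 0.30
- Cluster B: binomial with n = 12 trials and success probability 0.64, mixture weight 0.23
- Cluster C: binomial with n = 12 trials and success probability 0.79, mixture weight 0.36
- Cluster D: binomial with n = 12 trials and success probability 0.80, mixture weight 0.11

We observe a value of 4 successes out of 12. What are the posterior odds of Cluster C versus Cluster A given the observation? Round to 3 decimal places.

0.006

Only the two components matter; the odds are (w_i f_i(x)) / (w_j f_j(x)).
Component likelihoods at x = 4 successes out of 12:
  L_A = 0.158874
  L_B = 0.0234285
  L_C = 0.000729236
  L_D = 0.000519045
Odds = (0.36/0.30) × (0.000729236/0.158874) = 1.2 × 0.00459003 ≈ 0.006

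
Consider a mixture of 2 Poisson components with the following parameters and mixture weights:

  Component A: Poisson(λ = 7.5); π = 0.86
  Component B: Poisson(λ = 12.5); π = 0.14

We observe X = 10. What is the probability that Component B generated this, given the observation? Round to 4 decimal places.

0.1535

Posterior ∝ prior × likelihood, so P(k | x) ∝ w_k f_k(x); normalise over all components.
Poisson probabilities:
  f_A = 0.0858304
  f_B = 0.0956436
Prior × likelihood for each component:
  w_A·f_A = 0.86 × 0.0858304 = 0.0738141
  w_B·f_B = 0.14 × 0.0956436 = 0.0133901
Sum: 0.0738141 + 0.0133901 = 0.0872042
P(Component B | 10) ≈ 0.1535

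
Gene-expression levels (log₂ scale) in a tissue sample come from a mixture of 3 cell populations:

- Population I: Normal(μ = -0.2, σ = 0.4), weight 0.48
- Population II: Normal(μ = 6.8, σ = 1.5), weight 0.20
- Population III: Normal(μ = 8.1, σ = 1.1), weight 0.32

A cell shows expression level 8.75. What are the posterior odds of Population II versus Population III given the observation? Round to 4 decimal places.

0.2344

The posterior odds equal the prior odds times the likelihood ratio: (w_i/w_j)·(f_i(x)/f_j(x)).
Evaluate each component's likelihood at the observed value:
  f_I = 1.9325e-109
  f_II = 0.114246
  f_III = 0.304576
Odds = (0.20/0.32) × (0.114246/0.304576) = 0.625 × 0.375098 ≈ 0.2344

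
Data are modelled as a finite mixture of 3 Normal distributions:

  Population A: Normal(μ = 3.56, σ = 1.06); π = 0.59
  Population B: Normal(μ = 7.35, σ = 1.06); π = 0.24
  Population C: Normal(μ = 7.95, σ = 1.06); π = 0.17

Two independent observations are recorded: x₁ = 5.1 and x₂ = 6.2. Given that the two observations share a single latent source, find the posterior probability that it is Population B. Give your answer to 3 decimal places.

0.574

Apply Bayes' rule: the posterior for each component is proportional to its prior times its likelihood at x.
Since both observations come from the same component, the likelihood for component k is f_k(x₁)·f_k(x₂).
  f_A = [(1/(1.06·√(2π)))·exp(−(5.1−3.56)²/(2·1.06²)) = 0.376361·exp(-1.05536) = 0.130999] × [0.01693] = 0.00221782
  f_B = [(1/(1.06·√(2π)))·exp(−(5.1−7.35)²/(2·1.06²)) = 0.376361·exp(-2.25280) = 0.0395571] × [0.208938] = 0.00826498
  f_C = [(1/(1.06·√(2π)))·exp(−(5.1−7.95)²/(2·1.06²)) = 0.376361·exp(-3.61450) = 0.0101356] × [0.0963262] = 0.00097632
Multiply by the mixture weights:
  P(Z=A)·f_A = 0.59 × 0.00221782 = 0.00130851
  P(Z=B)·f_B = 0.24 × 0.00826498 = 0.00198359
  P(Z=C)·f_C = 0.17 × 0.00097632 = 0.000165974
Marginal: 0.00130851 + 0.00198359 + 0.000165974 = 0.00345808
So the posterior for Population B is 0.00198359 / 0.00345808 ≈ 0.574.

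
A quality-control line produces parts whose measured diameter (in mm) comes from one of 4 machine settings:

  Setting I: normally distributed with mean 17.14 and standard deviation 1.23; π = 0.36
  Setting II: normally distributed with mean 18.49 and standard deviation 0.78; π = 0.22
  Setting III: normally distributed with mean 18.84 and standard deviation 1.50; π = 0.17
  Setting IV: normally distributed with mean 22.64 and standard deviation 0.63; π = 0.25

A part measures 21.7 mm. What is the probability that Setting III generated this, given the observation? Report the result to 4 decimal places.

0.1234

By Bayes' theorem, P(k | x) = π_k f_k(x) / Σ_j π_j f_j(x).
Evaluate each component's likelihood at the observed value:
  p_I = (1/(1.23·√(2π)))·exp(−(21.7−17.14)²/(2·1.23²)) = 0.324343·exp(-6.87210) = 0.000336117
  p_II = (1/(0.78·√(2π)))·exp(−(21.7−18.49)²/(2·0.78²)) = 0.511464·exp(-8.46820) = 0.00010743
  p_III = (1/(1.50·√(2π)))·exp(−(21.7−18.84)²/(2·1.50²)) = 0.265962·exp(-1.81769) = 0.0431923
  p_IV = (1/(0.63·√(2π)))·exp(−(21.7−22.64)²/(2·0.63²)) = 0.633242·exp(-1.11313) = 0.208039
Multiply by the mixture weights:
  π_I·p_I = 0.36 × 0.000336117 = 0.000121002
  π_II·p_II = 0.22 × 0.00010743 = 2.36346e-05
  π_III·p_III = 0.17 × 0.0431923 = 0.00734269
  π_IV·p_IV = 0.25 × 0.208039 = 0.0520097
Normaliser: 0.000121002 + 2.36346e-05 + 0.00734269 + 0.0520097 = 0.0594971
So the posterior for Setting III is 0.00734269 / 0.0594971 ≈ 0.1234.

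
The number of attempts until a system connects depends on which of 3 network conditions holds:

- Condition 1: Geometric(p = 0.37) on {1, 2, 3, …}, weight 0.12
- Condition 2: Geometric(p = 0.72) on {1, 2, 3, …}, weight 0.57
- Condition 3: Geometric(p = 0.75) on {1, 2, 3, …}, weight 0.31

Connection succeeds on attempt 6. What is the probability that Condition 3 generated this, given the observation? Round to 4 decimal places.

Posterior ∝ prior × likelihood, so P(k | x) ∝ P(Z=k) f_k(x); normalise over all components.
Component likelihoods at x = 6:
  p_1 = 0.37·(1−0.37)^5 = 0.37·0.0992437 = 0.0367202
  p_2 = 0.72·(1−0.72)^5 = 0.72·0.00172104 = 0.00123915
  p_3 = 0.75·(1−0.75)^5 = 0.75·0.000976562 = 0.000732422
Unnormalised posteriors:
  P(Z=1)·p_1 = 0.12 × 0.0367202 = 0.00440642
  P(Z=2)·p_2 = 0.57 × 0.00123915 = 0.000706314
  P(Z=3)·p_3 = 0.31 × 0.000732422 = 0.000227051
Denominator: 0.00440642 + 0.000706314 + 0.000227051 = 0.00533978
P(Condition 3 | the observation) ≈ 0.0425

0.0425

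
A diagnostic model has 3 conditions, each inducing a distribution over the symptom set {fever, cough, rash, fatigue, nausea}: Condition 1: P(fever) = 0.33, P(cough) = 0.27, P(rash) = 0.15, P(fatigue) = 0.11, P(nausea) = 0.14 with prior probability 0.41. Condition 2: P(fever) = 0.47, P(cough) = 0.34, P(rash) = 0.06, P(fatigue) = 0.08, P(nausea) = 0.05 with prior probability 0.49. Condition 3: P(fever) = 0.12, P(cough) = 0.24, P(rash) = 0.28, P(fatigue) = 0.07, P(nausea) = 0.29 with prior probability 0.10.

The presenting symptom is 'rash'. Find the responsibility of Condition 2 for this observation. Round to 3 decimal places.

The responsibility of component k is w_k f_k(x) divided by Σ_j w_j f_j(x).
Categorical probabilities:
  f_1 = P(rash | comp) = 0.15
  f_2 = P(rash | comp) = 0.06
  f_3 = P(rash | comp) = 0.28
Multiply by the mixture weights:
  w_1·f_1 = 0.41 × 0.15 = 0.0615
  w_2·f_2 = 0.49 × 0.06 = 0.0294
  w_3·f_3 = 0.10 × 0.28 = 0.028
Normaliser: 0.0615 + 0.0294 + 0.028 = 0.1189
P(Condition 2 | data) = 0.0294 / 0.1189 ≈ 0.247

0.247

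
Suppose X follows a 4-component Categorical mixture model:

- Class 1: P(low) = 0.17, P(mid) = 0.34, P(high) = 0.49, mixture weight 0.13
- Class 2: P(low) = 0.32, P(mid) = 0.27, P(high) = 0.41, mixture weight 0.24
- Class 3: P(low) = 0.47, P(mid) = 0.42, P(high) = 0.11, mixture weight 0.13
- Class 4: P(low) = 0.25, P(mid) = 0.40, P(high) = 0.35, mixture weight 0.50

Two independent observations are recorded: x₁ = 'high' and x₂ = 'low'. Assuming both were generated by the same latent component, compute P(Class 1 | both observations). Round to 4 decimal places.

By Bayes' theorem, P(k | x) = w_k f_k(x) / Σ_j w_j f_j(x).
Since both observations come from the same component, the likelihood for component k is f_k(x₁)·f_k(x₂).
  f_1 = [P(high | comp) = 0.49] × [0.17] = 0.0833
  f_2 = [P(high | comp) = 0.41] × [0.32] = 0.1312
  f_3 = [P(high | comp) = 0.11] × [0.47] = 0.0517
  f_4 = [P(high | comp) = 0.35] × [0.25] = 0.0875
Multiply by the mixture weights:
  w_1·f_1 = 0.13 × 0.0833 = 0.010829
  w_2·f_2 = 0.24 × 0.1312 = 0.031488
  w_3·f_3 = 0.13 × 0.0517 = 0.006721
  w_4·f_4 = 0.50 × 0.0875 = 0.04375
Denominator: 0.010829 + 0.031488 + 0.006721 + 0.04375 = 0.092788
P(Class 1 | x₁,x₂) = 0.010829 / 0.092788 ≈ 0.1167

0.1167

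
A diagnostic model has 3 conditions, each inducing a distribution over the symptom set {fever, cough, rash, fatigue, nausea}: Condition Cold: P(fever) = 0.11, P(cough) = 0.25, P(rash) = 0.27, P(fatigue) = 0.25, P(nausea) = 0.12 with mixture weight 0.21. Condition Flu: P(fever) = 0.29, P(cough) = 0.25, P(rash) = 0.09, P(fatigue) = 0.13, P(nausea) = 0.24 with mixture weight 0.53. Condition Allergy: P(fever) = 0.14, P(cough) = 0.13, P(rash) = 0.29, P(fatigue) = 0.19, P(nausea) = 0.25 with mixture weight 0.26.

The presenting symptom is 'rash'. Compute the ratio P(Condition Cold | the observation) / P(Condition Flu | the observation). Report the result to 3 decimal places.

1.189

Since P(k|x) ∝ π_k f_k(x), the posterior odds are π_i f_i(x) / (π_j f_j(x)).
Categorical probabilities:
  L_Cold = 0.27
  L_Flu = 0.09
  L_Allergy = 0.29
Posterior odds = (π_Cold·L_Cold) / (π_Flu·L_Flu) = (0.21·0.27) / (0.53·0.09) = 0.0567 / 0.0477 ≈ 1.189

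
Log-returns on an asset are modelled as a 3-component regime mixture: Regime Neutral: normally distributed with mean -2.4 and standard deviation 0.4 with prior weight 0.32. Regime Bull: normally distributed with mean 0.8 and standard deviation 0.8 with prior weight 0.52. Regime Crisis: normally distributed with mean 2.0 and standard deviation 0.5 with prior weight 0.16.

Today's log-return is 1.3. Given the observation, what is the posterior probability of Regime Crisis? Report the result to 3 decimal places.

0.183

By Bayes' theorem, P(k | x) = P(Z=k) f_k(x) / Σ_j P(Z=j) f_j(x).
Evaluate each component's likelihood at the observed value:
  L_Neutral = (1/(0.4·√(2π)))·exp(−(1.3−-2.4)²/(2·0.4²)) = 0.997356·exp(-42.78125) = 2.62536e-19
  L_Bull = (1/(0.8·√(2π)))·exp(−(1.3−0.8)²/(2·0.8²)) = 0.498678·exp(-0.19531) = 0.410201
  L_Crisis = (1/(0.5·√(2π)))·exp(−(1.3−2.0)²/(2·0.5²)) = 0.797885·exp(-0.98000) = 0.299455
Prior × likelihood for each component:
  P(Z=Neutral)·L_Neutral = 0.32 × 2.62536e-19 = 8.40116e-20
  P(Z=Bull)·L_Bull = 0.52 × 0.410201 = 0.213305
  P(Z=Crisis)·L_Crisis = 0.16 × 0.299455 = 0.0479128
Evidence: 8.40116e-20 + 0.213305 + 0.0479128 = 0.261217
P(Regime Crisis | x) ≈ 0.183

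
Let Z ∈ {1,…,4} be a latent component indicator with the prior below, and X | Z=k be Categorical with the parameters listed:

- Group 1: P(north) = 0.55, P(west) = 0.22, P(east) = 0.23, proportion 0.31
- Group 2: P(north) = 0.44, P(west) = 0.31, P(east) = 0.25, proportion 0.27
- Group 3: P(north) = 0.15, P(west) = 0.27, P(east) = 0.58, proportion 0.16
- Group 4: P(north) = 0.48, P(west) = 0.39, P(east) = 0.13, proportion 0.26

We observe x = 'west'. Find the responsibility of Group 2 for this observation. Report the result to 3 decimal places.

By Bayes' theorem, P(k | x) = π_k f_k(x) / Σ_j π_j f_j(x).
Evaluate each component's likelihood at the observed value:
  p_1 = P(west | comp) = 0.22
  p_2 = P(west | comp) = 0.31
  p_3 = P(west | comp) = 0.27
  p_4 = P(west | comp) = 0.39
Weight by the priors:
  π_1·p_1 = 0.31 × 0.22 = 0.0682
  π_2·p_2 = 0.27 × 0.31 = 0.0837
  π_3·p_3 = 0.16 × 0.27 = 0.0432
  π_4·p_4 = 0.26 × 0.39 = 0.1014
Marginal: 0.0682 + 0.0837 + 0.0432 + 0.1014 = 0.2965
P(Group 2 | data) ≈ 0.282

0.282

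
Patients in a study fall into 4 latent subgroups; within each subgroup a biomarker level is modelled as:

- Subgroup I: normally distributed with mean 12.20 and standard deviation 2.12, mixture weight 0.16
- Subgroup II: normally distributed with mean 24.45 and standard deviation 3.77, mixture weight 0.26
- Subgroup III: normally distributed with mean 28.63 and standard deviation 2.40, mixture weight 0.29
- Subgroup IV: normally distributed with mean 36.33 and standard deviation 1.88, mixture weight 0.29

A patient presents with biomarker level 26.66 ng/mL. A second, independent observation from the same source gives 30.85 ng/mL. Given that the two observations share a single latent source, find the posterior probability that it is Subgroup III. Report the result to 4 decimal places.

0.8654

Posterior ∝ prior × likelihood, so P(k | x) ∝ P(Z=k) f_k(x); normalise over all components.
Since both observations come from the same component, the likelihood for component k is f_k(x₁)·f_k(x₂).
  p_I = [(1/(2.12·√(2π)))·exp(−(26.66−12.20)²/(2·2.12²)) = 0.188180·exp(-23.26135) = 1.48696e-11] × [2.94786e-18] = 4.38335e-29
  p_II = [(1/(3.77·√(2π)))·exp(−(26.66−24.45)²/(2·3.77²)) = 0.105820·exp(-0.17182) = 0.0891145] × [0.0250481] = 0.00223215
  p_III = [(1/(2.40·√(2π)))·exp(−(26.66−28.63)²/(2·2.40²)) = 0.166226·exp(-0.33688) = 0.118684] × [0.108368] = 0.0128616
  p_IV = [(1/(1.88·√(2π)))·exp(−(26.66−36.33)²/(2·1.88²)) = 0.212203·exp(-13.22840) = 3.81709e-07] × [0.00303206] = 1.15736e-09
Weight by the priors:
  P(Z=I)·p_I = 0.16 × 4.38335e-29 = 7.01336e-30
  P(Z=II)·p_II = 0.26 × 0.00223215 = 0.000580359
  P(Z=III)·p_III = 0.29 × 0.0128616 = 0.00372986
  P(Z=IV)·p_IV = 0.29 × 1.15736e-09 = 3.35635e-10
Marginal: 7.01336e-30 + 0.000580359 + 0.00372986 + 3.35635e-10 = 0.00431022
So the posterior for Subgroup III is 0.00372986 / 0.00431022 ≈ 0.8654.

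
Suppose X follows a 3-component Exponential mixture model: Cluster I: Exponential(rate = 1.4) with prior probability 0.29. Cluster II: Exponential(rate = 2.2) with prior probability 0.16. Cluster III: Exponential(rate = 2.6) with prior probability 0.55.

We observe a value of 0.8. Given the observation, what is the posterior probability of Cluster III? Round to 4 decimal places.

The responsibility of component k is π_k f_k(x) divided by Σ_j π_j f_j(x).
Component likelihoods at x = 0.8:
  L_I = 0.456792
  L_II = 0.378499
  L_III = 0.324819
Prior × likelihood for each component:
  π_I·L_I = 0.29 × 0.456792 = 0.13247
  π_II·L_II = 0.16 × 0.378499 = 0.0605598
  π_III·L_III = 0.55 × 0.324819 = 0.17865
Marginal: 0.13247 + 0.0605598 + 0.17865 = 0.37168
So the posterior for Cluster III is 0.17865 / 0.37168 ≈ 0.4807.

0.4807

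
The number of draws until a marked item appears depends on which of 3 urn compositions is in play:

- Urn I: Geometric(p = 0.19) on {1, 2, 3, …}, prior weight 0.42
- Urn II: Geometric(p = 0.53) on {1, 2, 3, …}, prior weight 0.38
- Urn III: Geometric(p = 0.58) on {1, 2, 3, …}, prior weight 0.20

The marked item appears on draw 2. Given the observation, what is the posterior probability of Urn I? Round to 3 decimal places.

0.311

By Bayes' theorem, P(k | x) = π_k f_k(x) / Σ_j π_j f_j(x).
Geometric probabilities:
  f_I = 0.1539
  f_II = 0.2491
  f_III = 0.2436
Weight by the priors:
  π_I·f_I = 0.42 × 0.1539 = 0.064638
  π_II·f_II = 0.38 × 0.2491 = 0.094658
  π_III·f_III = 0.20 × 0.2436 = 0.04872
Denominator: 0.064638 + 0.094658 + 0.04872 = 0.208016
P(Urn I | x) = 0.064638 / 0.208016 ≈ 0.311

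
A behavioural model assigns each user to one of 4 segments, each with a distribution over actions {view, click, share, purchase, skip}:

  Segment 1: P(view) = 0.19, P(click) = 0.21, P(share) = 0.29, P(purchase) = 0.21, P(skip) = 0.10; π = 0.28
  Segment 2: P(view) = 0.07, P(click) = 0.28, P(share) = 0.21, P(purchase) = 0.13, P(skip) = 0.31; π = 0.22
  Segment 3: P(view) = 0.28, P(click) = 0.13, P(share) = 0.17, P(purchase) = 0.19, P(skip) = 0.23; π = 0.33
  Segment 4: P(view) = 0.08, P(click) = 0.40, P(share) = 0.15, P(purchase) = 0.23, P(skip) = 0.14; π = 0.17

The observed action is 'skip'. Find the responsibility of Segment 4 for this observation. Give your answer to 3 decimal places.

0.121

By Bayes' theorem, P(k | x) = π_k f_k(x) / Σ_j π_j f_j(x).
Categorical probabilities:
  p_1 = P(skip | comp) = 0.10
  p_2 = P(skip | comp) = 0.31
  p_3 = P(skip | comp) = 0.23
  p_4 = P(skip | comp) = 0.14
Weight by the priors:
  π_1·p_1 = 0.28 × 0.1 = 0.028
  π_2·p_2 = 0.22 × 0.31 = 0.0682
  π_3·p_3 = 0.33 × 0.23 = 0.0759
  π_4·p_4 = 0.17 × 0.14 = 0.0238
Denominator: 0.028 + 0.0682 + 0.0759 + 0.0238 = 0.1959
So the posterior for Segment 4 is 0.0238 / 0.1959 ≈ 0.121.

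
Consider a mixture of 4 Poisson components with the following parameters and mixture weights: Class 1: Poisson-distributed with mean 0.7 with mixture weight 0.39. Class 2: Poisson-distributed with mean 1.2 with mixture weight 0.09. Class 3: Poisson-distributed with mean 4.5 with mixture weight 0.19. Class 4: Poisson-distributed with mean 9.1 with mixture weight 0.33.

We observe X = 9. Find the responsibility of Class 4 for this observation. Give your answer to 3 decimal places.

0.908

Apply Bayes' rule: the posterior for each component is proportional to its prior times its likelihood at x.
Poisson probabilities:
  p_1 = e^(−0.7)·0.7^9/9! = 5.52221e-08
  p_2 = e^(−1.2)·1.2^9/9! = 4.28267e-06
  p_3 = e^(−4.5)·4.5^9/9! = 0.0231646
  p_4 = e^(−9.1)·9.1^9/9! = 0.131683
Unnormalised posteriors:
  π_1·p_1 = 0.39 × 5.52221e-08 = 2.15366e-08
  π_2·p_2 = 0.09 × 4.28267e-06 = 3.8544e-07
  π_3·p_3 = 0.19 × 0.0231646 = 0.00440127
  π_4·p_4 = 0.33 × 0.131683 = 0.0434554
Normaliser: 2.15366e-08 + 3.8544e-07 + 0.00440127 + 0.0434554 = 0.0478571
So the posterior for Class 4 is 0.0434554 / 0.0478571 ≈ 0.908.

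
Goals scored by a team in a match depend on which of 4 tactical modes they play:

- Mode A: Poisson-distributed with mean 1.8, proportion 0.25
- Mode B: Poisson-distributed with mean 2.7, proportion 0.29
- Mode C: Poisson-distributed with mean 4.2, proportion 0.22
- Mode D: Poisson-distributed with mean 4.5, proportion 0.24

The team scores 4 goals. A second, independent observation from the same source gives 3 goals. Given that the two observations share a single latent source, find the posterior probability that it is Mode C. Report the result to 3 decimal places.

Posterior ∝ prior × likelihood, so P(k | x) ∝ π_k f_k(x); normalise over all components.
Since both observations come from the same component, the likelihood for component k is f_k(x₁)·f_k(x₂).
  p_A = [e^(−1.8)·1.8^4/4! = 0.0723017] × [0.160671] = 0.0116168
  p_B = [e^(−2.7)·2.7^4/4! = 0.148816] × [0.220468] = 0.032809
  p_C = [e^(−4.2)·4.2^4/4! = 0.194424] × [0.185165] = 0.0360005
  p_D = [e^(−4.5)·4.5^4/4! = 0.189808] × [0.168718] = 0.0320239
Multiply by the mixture weights:
  π_A·p_A = 0.25 × 0.0116168 = 0.00290419
  π_B·p_B = 0.29 × 0.032809 = 0.00951462
  π_C·p_C = 0.22 × 0.0360005 = 0.00792012
  π_D·p_D = 0.24 × 0.0320239 = 0.00768575
Sum: 0.00290419 + 0.00951462 + 0.00792012 + 0.00768575 = 0.0280247
So the posterior for Mode C is 0.00792012 / 0.0280247 ≈ 0.283.

0.283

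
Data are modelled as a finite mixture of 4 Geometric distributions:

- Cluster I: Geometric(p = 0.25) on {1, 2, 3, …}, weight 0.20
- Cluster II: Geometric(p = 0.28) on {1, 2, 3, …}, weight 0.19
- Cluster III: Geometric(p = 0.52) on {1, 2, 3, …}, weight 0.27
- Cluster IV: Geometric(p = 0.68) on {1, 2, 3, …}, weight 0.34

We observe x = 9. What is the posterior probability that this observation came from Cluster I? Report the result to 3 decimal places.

0.540

P(component k | x) = π_k·f_k(x) / marginal(x), where marginal(x) = Σ_j π_j·f_j(x).
Evaluate each component's likelihood at the observed value:
  f_I = 0.0250282
  f_II = 0.0202217
  f_III = 0.00146532
  f_IV = 7.47668e-05
Multiply by the mixture weights:
  π_I·f_I = 0.20 × 0.0250282 = 0.00500565
  π_II·f_II = 0.19 × 0.0202217 = 0.00384213
  π_III·f_III = 0.27 × 0.00146532 = 0.000395637
  π_IV·f_IV = 0.34 × 7.47668e-05 = 2.54207e-05
Evidence: 0.00500565 + 0.00384213 + 0.000395637 + 2.54207e-05 = 0.00926883
P(Cluster I | data) ≈ 0.540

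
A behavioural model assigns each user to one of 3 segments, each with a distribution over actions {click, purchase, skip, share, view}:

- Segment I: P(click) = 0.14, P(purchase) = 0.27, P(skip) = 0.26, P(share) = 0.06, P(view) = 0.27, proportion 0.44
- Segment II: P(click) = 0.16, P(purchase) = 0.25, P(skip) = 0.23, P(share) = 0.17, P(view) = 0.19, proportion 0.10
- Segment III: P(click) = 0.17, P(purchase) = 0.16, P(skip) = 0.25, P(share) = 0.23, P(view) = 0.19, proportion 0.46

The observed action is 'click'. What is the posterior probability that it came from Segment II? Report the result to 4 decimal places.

The responsibility of component k is π_k f_k(x) divided by Σ_j π_j f_j(x).
Evaluate each component's likelihood at the observed value:
  p_I = P(click | comp) = 0.14
  p_II = P(click | comp) = 0.16
  p_III = P(click | comp) = 0.17
Multiply by the mixture weights:
  π_I·p_I = 0.44 × 0.14 = 0.0616
  π_II·p_II = 0.10 × 0.16 = 0.016
  π_III·p_III = 0.46 × 0.17 = 0.0782
Evidence: 0.0616 + 0.016 + 0.0782 = 0.1558
Responsibility of Segment II: 0.016 / 0.1558 ≈ 0.1027

0.1027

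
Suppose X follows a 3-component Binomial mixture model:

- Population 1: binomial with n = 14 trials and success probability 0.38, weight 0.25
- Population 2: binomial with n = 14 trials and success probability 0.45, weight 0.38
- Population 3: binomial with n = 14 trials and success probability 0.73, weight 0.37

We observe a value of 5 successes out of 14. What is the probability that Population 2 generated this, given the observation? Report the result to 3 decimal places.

0.541

Posterior ∝ prior × likelihood, so P(k | x) ∝ P(Z=k) f_k(x); normalise over all components.
Component likelihoods at x = 5 successes out of 14:
  L_1 = C(14,5)·0.38^5·0.62^9 = 2002·0.00792352·0.0135371 = 0.214737
  L_2 = C(14,5)·0.45^5·0.55^9 = 2002·0.0184528·0.00460537 = 0.170134
  L_3 = C(14,5)·0.73^5·0.27^9 = 2002·0.207307·7.6256e-06 = 0.00316484
Prior × likelihood for each component:
  P(Z=1)·L_1 = 0.25 × 0.214737 = 0.0536843
  P(Z=2)·L_2 = 0.38 × 0.170134 = 0.0646509
  P(Z=3)·L_3 = 0.37 × 0.00316484 = 0.00117099
Normaliser: 0.0536843 + 0.0646509 + 0.00117099 = 0.119506
P(Population 2 | 5 successes out of 14) ≈ 0.541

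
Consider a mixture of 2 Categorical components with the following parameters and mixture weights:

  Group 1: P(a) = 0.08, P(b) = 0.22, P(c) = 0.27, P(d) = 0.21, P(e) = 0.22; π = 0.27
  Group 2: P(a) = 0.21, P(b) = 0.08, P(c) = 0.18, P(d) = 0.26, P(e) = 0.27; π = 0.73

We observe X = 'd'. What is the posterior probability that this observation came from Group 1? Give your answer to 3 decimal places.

0.230

P(component k | x) = π_k·f_k(x) / marginal(x), where marginal(x) = Σ_j π_j·f_j(x).
Categorical probabilities:
  f_1 = 0.21
  f_2 = 0.26
Multiply by the mixture weights:
  π_1·f_1 = 0.27 × 0.21 = 0.0567
  π_2·f_2 = 0.73 × 0.26 = 0.1898
Sum: 0.0567 + 0.1898 = 0.2465
Responsibility of Group 1: 0.0567 / 0.2465 ≈ 0.230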